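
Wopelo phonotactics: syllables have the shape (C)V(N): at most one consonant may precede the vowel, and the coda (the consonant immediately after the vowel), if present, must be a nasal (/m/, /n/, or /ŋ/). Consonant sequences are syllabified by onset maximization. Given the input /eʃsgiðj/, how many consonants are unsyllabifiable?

4

The consonants /ʃ/, /s/, /ð/, /j/ cannot be parsed into a legal (C)V(N) syllable (only a nasal (/m/, /n/, or /ŋ/) is licensed in coda position; onsets are limited to one consonant).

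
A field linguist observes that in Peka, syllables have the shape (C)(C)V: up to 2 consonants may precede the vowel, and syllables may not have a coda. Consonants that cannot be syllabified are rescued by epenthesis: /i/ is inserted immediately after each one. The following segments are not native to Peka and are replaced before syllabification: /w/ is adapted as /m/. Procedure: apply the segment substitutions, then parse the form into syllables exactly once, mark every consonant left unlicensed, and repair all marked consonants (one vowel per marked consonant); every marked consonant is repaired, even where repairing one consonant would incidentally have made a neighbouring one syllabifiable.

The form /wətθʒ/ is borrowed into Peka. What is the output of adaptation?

Substitution: /w/ → /m/, giving /mətθʒ/.
Under (C)(C)V, the unsyllabifiable consonants are /t/, /θ/, /ʒ/ (no codas are permitted; onsets may contain at most 2 consonants).
Each unlicensed consonant becomes the onset of a new syllable: /t/ → /ti/, /θ/ → /θi/, /ʒ/ → /ʒi/.

mətiθiʒi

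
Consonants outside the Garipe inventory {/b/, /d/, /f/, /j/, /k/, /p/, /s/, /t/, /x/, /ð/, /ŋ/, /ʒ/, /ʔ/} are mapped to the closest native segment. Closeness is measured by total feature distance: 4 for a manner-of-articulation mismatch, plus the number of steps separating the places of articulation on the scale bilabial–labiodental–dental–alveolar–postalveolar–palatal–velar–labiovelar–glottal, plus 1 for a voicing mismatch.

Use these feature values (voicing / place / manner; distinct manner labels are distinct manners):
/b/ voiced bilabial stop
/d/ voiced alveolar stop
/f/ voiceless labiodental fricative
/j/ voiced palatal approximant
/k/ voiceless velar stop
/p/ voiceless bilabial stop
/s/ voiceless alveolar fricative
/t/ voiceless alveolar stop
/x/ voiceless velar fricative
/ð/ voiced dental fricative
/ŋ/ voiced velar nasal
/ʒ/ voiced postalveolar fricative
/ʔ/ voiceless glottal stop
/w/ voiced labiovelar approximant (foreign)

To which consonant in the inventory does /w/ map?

j

/j/ is closest: same manner (approximant), place distance 2 (labiovelar→palatal), same voicing; total 2. Next closest is /ŋ/ at distance 5.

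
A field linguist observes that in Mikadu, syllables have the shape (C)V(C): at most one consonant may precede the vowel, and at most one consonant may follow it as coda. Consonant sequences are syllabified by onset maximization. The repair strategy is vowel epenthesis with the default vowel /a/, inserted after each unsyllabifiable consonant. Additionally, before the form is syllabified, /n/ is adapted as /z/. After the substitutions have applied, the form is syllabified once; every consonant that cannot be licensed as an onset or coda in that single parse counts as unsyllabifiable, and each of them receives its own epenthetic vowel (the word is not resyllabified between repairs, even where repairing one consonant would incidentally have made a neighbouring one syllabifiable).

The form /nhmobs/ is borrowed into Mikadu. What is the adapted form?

Substitution: /n/ → /z/, giving /zhmobs/.
Under (C)V(C), the unsyllabifiable consonants are /z/, /h/, /s/ (at most one coda consonant is licensed; onsets are limited to one consonant).
Epenthesis after each stranded consonant: /z/ → /za/, /h/ → /ha/, /s/ → /sa/.

zahamobsa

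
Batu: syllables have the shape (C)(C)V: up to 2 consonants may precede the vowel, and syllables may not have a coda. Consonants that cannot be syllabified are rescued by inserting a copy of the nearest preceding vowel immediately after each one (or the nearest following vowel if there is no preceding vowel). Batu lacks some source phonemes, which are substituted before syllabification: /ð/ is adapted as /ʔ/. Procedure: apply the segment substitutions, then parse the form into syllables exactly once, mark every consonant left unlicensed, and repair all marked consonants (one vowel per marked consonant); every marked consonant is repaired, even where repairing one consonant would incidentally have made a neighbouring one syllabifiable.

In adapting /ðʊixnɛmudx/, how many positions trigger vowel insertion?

2

After substitution the input is /ʔʊixnɛmudx/.
The unsyllabifiable consonants are /d/, /x/; each receives one epenthetic vowel.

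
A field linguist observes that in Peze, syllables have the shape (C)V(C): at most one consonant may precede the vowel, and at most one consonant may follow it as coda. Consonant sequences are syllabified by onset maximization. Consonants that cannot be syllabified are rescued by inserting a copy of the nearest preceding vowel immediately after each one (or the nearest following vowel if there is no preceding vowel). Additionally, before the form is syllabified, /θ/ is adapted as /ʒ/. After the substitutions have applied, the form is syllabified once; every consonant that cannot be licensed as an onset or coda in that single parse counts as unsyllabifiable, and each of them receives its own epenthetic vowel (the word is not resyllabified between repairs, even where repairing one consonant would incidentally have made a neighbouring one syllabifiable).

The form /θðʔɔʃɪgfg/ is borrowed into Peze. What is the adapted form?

Substitution: /θ/ → /ʒ/, giving /ʒðʔɔʃɪgfg/.
The consonants /ʒ/, /ð/, /f/, /g/ cannot be parsed into a legal (C)V(C) syllable (at most one coda consonant is licensed; onsets are limited to one consonant).
Inserting the epenthetic vowel yields /ʒ/ → /ʒɔ/, /ð/ → /ðɔ/, /f/ → /fɪ/, /g/ → /gɪ/.

ʒɔðɔʔɔʃɪgfɪgɪ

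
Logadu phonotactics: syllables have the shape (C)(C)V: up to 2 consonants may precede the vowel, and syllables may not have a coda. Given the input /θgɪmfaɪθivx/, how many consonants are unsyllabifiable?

Syllabifying with onset maximization leaves /v/, /x/ stranded (no codas are permitted; onsets may contain at most 2 consonants).

2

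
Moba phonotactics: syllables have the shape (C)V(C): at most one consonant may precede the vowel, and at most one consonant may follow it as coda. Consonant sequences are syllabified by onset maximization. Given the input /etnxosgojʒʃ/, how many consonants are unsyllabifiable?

3

The consonants /n/, /ʒ/, /ʃ/ cannot be parsed into a legal (C)V(C) syllable (at most one coda consonant is licensed; onsets are limited to one consonant).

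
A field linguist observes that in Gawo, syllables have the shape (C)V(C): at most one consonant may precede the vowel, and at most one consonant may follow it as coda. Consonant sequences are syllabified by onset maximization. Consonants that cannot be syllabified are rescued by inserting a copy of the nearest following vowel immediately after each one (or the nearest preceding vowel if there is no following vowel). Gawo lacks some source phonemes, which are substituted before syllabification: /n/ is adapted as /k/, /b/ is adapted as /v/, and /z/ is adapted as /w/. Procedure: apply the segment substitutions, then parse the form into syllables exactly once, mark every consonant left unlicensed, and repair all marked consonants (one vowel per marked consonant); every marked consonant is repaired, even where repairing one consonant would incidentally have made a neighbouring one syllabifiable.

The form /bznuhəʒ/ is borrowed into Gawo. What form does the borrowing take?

Substitution: /b/ → /v/, /z/ → /w/, /n/ → /k/, giving /vwkuhəʒ/.
Under (C)V(C), the unsyllabifiable consonants are /v/, /w/ (at most one coda consonant is licensed; onsets are limited to one consonant).
Each unlicensed consonant becomes the onset of a new syllable: /v/ → /vu/, /w/ → /wu/.

vuwukuhəʒ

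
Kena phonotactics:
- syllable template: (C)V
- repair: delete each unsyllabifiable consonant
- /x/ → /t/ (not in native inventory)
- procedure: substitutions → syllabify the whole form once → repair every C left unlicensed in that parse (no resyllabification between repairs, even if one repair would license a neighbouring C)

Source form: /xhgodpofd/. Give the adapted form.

gopo

Substitution: /x/ → /t/, giving /thgodpofd/.
Syllabifying with onset maximization leaves /t/, /h/, /d/, /f/, /d/ stranded (no codas are permitted; onsets are limited to one consonant).
Deletion applies to /t/, /h/, /d/, /f/, /d/.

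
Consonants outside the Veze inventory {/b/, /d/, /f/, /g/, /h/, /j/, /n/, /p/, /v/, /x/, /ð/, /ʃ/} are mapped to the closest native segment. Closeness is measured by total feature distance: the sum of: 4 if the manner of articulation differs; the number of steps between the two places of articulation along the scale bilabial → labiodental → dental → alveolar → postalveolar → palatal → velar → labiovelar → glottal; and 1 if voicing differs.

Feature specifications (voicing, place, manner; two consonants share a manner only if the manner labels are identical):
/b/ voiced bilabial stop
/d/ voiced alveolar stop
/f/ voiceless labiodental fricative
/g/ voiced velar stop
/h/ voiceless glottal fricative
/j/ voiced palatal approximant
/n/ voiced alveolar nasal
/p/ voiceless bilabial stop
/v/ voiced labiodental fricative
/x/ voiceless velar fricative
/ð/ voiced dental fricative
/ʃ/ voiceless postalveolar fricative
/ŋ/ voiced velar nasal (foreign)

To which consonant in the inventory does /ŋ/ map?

/n/ is closest: same manner (nasal), place distance 3 (velar→alveolar), same voicing; total 3. Next closest is /g/ at distance 4.

n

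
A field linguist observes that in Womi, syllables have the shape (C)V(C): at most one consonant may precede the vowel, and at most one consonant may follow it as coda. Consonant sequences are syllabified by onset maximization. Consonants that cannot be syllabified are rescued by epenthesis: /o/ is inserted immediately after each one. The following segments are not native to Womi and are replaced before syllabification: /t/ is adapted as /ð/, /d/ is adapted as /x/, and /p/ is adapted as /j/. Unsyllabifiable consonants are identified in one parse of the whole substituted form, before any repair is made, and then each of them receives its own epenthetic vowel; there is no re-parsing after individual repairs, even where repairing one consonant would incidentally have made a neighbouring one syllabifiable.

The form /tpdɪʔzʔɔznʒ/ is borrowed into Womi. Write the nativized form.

Substitution: /t/ → /ð/, /p/ → /j/, /d/ → /x/, giving /ðjxɪʔzʔɔznʒ/.
Syllabifying with onset maximization leaves /ð/, /j/, /z/, /n/, /ʒ/ stranded (at most one coda consonant is licensed; onsets are limited to one consonant).
Epenthesis after each stranded consonant: /ð/ → /ðo/, /j/ → /jo/, /z/ → /zo/, /n/ → /no/, /ʒ/ → /ʒo/.

ðojoxɪʔzoʔɔznoʒo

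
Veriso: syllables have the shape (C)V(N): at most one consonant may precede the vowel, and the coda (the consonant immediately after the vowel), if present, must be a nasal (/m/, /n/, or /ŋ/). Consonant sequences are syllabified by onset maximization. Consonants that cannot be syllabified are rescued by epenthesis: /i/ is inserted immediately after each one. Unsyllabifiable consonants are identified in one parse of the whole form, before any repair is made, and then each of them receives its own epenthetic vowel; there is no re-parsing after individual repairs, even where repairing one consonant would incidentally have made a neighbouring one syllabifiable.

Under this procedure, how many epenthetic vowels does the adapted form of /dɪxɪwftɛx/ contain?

The unsyllabifiable consonants are /w/, /f/, /x/; each receives one epenthetic vowel.

3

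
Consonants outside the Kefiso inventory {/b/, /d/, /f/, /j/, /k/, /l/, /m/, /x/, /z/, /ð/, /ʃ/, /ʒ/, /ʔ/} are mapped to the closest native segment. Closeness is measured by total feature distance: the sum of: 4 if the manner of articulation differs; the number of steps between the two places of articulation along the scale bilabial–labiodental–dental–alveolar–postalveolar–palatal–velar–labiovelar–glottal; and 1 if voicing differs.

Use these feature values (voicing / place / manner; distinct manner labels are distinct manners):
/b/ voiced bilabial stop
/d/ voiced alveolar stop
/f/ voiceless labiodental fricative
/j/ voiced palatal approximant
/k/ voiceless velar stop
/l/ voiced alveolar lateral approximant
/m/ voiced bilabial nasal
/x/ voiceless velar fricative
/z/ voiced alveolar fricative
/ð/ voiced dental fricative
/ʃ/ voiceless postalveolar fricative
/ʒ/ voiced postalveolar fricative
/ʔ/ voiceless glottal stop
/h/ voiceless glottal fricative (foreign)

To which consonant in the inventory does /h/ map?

x

/x/ is closest: same manner (fricative), place distance 2 (glottal→velar), same voicing; total 2. Next closest is /ʃ/ at distance 4.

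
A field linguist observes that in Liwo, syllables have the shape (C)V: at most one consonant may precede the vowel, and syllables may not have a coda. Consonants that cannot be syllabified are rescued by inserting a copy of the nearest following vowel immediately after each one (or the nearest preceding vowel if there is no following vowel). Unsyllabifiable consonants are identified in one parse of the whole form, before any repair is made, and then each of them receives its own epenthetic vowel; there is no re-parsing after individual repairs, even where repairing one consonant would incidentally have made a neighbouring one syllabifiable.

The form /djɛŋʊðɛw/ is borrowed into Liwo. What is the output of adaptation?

dɛjɛŋʊðɛwɛ

Under (C)V, the unsyllabifiable consonants are /d/, /w/ (no codas are permitted; onsets are limited to one consonant).
Each unlicensed consonant becomes the onset of a new syllable: /d/ → /dɛ/, /w/ → /wɛ/.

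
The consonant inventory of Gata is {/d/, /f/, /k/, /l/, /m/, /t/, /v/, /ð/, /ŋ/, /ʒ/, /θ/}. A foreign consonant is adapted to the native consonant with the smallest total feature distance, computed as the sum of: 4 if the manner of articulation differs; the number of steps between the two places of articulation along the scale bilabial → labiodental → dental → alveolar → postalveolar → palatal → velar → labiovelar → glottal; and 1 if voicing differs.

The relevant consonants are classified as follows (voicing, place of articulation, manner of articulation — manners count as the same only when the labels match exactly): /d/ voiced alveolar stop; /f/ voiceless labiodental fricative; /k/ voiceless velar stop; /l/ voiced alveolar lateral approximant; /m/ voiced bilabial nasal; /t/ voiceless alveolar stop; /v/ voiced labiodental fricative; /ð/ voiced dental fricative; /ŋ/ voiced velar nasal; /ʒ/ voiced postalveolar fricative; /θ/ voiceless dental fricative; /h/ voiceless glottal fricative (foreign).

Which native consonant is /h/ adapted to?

/ʒ/ is closest: same manner (fricative), place distance 4 (glottal→postalveolar), voicing differs (+1); total 5. Next closest is /k/ at distance 6.

ʒ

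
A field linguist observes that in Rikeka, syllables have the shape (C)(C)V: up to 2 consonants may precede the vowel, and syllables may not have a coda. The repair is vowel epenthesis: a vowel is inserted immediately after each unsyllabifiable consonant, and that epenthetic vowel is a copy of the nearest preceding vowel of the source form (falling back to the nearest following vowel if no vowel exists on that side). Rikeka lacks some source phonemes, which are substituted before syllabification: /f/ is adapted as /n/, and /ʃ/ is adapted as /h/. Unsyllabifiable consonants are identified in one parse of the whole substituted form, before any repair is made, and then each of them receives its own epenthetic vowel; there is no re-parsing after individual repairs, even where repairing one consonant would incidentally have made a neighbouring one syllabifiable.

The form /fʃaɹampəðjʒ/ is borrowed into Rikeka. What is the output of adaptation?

Substitution: /f/ → /n/, /ʃ/ → /h/, giving /nhaɹampəðjʒ/.
The consonants /ð/, /j/, /ʒ/ cannot be parsed into a legal (C)(C)V syllable (no codas are permitted; onsets may contain at most 2 consonants).
Each unlicensed consonant becomes the onset of a new syllable: /ð/ → /ðə/, /j/ → /jə/, /ʒ/ → /ʒə/.

nhaɹampəðəjəʒə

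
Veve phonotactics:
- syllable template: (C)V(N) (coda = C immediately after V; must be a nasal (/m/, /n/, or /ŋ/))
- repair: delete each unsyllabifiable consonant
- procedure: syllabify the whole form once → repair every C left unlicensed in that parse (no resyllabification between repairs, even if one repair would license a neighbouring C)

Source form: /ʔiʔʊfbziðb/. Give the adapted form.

Syllabifying with onset maximization leaves /f/, /b/, /ð/, /b/ stranded (only a nasal (/m/, /n/, or /ŋ/) is licensed in coda position; onsets are limited to one consonant).
Deleting the stranded consonants removes /f/, /b/, /ð/, /b/.

ʔiʔʊzi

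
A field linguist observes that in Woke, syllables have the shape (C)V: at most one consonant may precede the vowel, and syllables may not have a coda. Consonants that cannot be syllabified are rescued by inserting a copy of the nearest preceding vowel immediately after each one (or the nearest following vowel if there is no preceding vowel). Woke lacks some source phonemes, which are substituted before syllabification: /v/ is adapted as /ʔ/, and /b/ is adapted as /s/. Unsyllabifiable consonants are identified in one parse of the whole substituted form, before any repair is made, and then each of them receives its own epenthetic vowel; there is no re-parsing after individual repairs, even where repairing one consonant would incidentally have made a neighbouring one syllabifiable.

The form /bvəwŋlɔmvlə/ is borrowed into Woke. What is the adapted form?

Substitution: /b/ → /s/, /v/ → /ʔ/, giving /sʔəwŋlɔmʔlə/.
Under (C)V, the unsyllabifiable consonants are /s/, /w/, /ŋ/, /m/, /ʔ/ (no codas are permitted; onsets are limited to one consonant).
Inserting the epenthetic vowel yields /s/ → /sə/, /w/ → /wə/, /ŋ/ → /ŋə/, /m/ → /mɔ/, /ʔ/ → /ʔɔ/.

səʔəwəŋəlɔmɔʔɔlə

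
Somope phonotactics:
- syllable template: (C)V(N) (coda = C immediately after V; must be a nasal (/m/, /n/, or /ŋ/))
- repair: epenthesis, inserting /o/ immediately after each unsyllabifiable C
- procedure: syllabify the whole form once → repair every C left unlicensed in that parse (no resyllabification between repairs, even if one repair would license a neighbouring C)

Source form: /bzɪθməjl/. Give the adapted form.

The consonants /b/, /θ/, /j/, /l/ cannot be parsed into a legal (C)V(N) syllable (only a nasal (/m/, /n/, or /ŋ/) is licensed in coda position; onsets are limited to one consonant).
Each unlicensed consonant becomes the onset of a new syllable: /b/ → /bo/, /θ/ → /θo/, /j/ → /jo/, /l/ → /lo/.

bozɪθoməjolo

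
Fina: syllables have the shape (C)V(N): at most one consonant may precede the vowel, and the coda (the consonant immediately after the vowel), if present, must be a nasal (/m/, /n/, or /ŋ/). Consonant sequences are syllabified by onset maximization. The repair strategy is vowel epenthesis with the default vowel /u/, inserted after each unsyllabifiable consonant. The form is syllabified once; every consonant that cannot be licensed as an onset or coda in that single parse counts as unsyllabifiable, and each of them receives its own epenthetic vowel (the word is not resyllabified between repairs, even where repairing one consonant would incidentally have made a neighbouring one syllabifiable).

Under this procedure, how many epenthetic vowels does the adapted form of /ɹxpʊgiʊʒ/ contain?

The unsyllabifiable consonants are /ɹ/, /x/, /ʒ/; each receives one epenthetic vowel.

3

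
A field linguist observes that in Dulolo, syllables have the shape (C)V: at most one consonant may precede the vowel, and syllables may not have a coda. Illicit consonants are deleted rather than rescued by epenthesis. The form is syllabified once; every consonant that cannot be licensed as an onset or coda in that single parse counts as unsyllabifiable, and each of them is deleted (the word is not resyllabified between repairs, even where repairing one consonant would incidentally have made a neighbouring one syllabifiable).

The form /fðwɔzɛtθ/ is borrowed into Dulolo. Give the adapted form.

wɔzɛ

The consonants /f/, /ð/, /t/, /θ/ cannot be parsed into a legal (C)V syllable (no codas are permitted; onsets are limited to one consonant).
Each unlicensed consonant is deleted: /f/, /ð/, /t/, /θ/.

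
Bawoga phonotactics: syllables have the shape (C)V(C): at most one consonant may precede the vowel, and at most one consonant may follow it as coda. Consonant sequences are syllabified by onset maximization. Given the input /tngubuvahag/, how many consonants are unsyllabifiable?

Syllabifying with onset maximization leaves /t/, /n/ stranded (at most one coda consonant is licensed; onsets are limited to one consonant).

2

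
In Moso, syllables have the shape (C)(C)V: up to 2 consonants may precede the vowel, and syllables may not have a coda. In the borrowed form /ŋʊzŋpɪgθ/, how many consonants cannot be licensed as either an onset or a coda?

3

Under (C)(C)V, the unsyllabifiable consonants are /z/, /g/, /θ/ (no codas are permitted; onsets may contain at most 2 consonants).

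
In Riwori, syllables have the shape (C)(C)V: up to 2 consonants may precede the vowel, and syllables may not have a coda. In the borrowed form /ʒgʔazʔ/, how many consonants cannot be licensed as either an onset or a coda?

Under (C)(C)V, the unsyllabifiable consonants are /ʒ/, /z/, /ʔ/ (no codas are permitted; onsets may contain at most 2 consonants).

3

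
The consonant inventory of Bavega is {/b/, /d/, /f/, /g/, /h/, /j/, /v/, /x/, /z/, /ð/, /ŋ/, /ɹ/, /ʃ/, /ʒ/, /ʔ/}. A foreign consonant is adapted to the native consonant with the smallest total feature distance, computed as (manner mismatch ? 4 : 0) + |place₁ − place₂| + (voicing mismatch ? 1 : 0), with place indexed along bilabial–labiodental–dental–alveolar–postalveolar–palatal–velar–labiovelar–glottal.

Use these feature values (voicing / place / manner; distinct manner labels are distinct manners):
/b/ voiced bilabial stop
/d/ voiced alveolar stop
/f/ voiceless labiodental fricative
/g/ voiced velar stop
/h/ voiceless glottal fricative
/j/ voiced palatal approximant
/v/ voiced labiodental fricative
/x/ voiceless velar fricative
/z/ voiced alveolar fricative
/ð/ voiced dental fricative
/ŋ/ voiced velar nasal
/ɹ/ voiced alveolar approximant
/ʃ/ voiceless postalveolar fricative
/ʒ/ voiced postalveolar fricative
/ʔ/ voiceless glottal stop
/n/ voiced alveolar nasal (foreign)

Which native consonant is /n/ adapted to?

/ŋ/ is closest: same manner (nasal), place distance 3 (alveolar→velar), same voicing; total 3. Next closest is /d/ at distance 4.

ŋ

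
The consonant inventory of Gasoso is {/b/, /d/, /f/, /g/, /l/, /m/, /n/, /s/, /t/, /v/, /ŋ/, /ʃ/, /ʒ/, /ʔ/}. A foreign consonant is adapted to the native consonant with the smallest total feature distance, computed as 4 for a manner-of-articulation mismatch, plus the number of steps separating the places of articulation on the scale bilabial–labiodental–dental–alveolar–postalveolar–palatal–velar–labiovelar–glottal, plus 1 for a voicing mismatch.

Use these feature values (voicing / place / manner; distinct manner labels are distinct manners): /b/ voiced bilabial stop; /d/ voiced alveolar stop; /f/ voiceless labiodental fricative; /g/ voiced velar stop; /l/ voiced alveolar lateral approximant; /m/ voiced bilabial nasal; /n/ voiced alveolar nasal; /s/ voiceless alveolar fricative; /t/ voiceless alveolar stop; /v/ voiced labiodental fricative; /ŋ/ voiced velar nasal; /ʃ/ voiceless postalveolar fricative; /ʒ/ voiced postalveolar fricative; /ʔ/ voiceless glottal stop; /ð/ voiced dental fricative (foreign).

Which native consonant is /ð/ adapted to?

v

/v/ is closest: same manner (fricative), place distance 1 (dental→labiodental), same voicing; total 1. Next closest is /f/ at distance 2.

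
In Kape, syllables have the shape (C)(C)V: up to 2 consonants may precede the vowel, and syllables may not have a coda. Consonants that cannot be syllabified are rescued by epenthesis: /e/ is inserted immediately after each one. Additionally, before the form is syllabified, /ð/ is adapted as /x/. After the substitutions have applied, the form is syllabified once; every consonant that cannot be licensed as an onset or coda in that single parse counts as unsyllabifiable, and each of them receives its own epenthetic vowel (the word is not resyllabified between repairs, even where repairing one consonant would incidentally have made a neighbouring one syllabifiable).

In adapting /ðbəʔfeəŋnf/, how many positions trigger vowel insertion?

3

After substitution the input is /xbəʔfeəŋnf/.
The unsyllabifiable consonants are /ŋ/, /n/, /f/; each receives one epenthetic vowel.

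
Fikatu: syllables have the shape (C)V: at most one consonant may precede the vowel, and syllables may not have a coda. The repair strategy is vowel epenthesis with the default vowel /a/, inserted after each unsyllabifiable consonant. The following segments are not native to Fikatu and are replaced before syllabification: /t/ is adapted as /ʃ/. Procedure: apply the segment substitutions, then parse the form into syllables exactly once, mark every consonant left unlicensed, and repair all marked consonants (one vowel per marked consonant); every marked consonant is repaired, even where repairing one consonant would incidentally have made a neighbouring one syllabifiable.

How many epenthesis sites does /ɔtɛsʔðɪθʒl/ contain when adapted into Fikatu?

After substitution the input is /ɔʃɛsʔðɪθʒl/.
The unsyllabifiable consonants are /s/, /ʔ/, /θ/, /ʒ/, /l/; each receives one epenthetic vowel.

5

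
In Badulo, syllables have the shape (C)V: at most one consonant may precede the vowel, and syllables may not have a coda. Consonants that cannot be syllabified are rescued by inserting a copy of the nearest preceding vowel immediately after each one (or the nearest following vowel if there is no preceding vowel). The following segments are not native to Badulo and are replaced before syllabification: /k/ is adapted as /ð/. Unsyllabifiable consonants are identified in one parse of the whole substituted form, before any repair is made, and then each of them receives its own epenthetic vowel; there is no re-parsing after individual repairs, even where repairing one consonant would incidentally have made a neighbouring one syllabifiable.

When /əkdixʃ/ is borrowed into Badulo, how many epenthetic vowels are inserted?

3

After substitution the input is /əðdixʃ/.
The unsyllabifiable consonants are /ð/, /x/, /ʃ/; each receives one epenthetic vowel.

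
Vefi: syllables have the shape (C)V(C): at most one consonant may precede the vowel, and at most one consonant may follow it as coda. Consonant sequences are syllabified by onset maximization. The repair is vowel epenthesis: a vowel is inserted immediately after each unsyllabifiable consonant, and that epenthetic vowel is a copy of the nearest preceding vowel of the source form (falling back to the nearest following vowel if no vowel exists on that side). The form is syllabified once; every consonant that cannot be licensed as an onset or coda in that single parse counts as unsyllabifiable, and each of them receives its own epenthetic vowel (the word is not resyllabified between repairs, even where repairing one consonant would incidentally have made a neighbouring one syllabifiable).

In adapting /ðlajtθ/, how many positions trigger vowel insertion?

The unsyllabifiable consonants are /ð/, /t/, /θ/; each receives one epenthetic vowel.

3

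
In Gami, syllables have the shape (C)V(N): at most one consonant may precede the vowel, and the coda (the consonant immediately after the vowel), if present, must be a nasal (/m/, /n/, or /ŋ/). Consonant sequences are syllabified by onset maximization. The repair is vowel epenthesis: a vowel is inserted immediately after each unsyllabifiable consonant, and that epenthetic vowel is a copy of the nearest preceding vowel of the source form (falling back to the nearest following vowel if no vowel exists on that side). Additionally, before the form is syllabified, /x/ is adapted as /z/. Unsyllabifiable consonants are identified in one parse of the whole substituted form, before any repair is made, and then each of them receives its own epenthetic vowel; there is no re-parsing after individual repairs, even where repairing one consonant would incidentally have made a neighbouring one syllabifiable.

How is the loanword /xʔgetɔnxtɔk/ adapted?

Substitution: /x/ → /z/, giving /zʔgetɔnztɔk/.
The consonants /z/, /ʔ/, /z/, /k/ cannot be parsed into a legal (C)V(N) syllable (only a nasal (/m/, /n/, or /ŋ/) is licensed in coda position; onsets are limited to one consonant).
Each unlicensed consonant becomes the onset of a new syllable: /z/ → /ze/, /ʔ/ → /ʔe/, /z/ → /zɔ/, /k/ → /kɔ/.

zeʔegetɔnzɔtɔkɔ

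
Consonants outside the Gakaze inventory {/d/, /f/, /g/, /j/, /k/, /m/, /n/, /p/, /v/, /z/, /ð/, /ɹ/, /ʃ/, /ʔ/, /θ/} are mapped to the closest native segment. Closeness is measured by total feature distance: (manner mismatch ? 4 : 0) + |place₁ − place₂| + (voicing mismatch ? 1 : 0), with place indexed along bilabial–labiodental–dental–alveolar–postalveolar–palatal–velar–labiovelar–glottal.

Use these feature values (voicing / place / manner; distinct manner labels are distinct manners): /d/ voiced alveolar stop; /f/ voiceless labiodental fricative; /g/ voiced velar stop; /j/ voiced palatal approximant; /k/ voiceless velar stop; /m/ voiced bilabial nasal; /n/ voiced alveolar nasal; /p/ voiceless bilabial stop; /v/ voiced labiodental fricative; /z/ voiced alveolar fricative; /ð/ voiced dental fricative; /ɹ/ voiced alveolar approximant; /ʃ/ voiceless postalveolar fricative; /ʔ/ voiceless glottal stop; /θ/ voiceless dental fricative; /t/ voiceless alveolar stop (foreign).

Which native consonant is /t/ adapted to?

/d/ is closest: same manner (stop), place distance 0 (alveolar→alveolar), voicing differs (+1); total 1. Next closest is /k/ at distance 3.

d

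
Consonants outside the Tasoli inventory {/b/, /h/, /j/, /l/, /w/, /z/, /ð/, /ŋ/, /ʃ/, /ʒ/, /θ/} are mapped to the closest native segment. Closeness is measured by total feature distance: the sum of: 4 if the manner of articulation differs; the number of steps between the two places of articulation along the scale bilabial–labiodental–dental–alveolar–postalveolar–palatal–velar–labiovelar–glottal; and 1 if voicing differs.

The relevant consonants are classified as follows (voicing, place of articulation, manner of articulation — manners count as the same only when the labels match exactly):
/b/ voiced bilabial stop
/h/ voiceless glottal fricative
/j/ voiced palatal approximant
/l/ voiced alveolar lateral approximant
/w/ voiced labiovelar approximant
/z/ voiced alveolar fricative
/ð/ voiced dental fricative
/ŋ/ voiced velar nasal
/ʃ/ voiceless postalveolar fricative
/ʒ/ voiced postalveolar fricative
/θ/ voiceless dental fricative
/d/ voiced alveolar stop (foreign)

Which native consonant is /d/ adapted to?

b

/b/ is closest: same manner (stop), place distance 3 (alveolar→bilabial), same voicing; total 3. Next closest is /l/ at distance 4.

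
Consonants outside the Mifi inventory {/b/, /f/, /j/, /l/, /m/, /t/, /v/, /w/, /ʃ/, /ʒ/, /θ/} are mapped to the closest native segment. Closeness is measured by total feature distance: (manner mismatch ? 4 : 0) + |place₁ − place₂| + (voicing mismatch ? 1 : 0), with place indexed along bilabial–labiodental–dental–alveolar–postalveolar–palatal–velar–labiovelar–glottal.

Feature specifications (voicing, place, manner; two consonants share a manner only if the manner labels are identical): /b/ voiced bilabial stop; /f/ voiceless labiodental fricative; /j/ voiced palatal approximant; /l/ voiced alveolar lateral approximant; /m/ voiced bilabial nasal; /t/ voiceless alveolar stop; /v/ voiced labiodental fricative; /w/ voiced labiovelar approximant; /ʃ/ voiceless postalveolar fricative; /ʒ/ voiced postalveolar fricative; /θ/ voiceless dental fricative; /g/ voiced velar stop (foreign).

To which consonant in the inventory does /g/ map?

t

/t/ is closest: same manner (stop), place distance 3 (velar→alveolar), voicing differs (+1); total 4. Next closest is /j/ at distance 5.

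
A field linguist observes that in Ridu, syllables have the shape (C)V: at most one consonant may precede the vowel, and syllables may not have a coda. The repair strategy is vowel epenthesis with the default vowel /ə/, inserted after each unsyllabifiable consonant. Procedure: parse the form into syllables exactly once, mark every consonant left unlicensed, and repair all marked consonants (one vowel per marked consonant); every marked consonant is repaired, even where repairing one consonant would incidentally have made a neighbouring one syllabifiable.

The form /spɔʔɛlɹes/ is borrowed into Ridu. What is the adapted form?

səpɔʔɛləɹesə

Under (C)V, the unsyllabifiable consonants are /s/, /l/, /s/ (no codas are permitted; onsets are limited to one consonant).
Each unlicensed consonant becomes the onset of a new syllable: /s/ → /sə/, /l/ → /lə/, /s/ → /sə/.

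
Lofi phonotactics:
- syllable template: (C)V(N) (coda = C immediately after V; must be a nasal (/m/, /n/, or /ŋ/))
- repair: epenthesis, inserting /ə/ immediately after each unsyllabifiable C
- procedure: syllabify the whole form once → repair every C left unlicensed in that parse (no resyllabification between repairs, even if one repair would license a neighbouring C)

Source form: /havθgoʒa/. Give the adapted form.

The consonants /v/, /θ/ cannot be parsed into a legal (C)V(N) syllable (only a nasal (/m/, /n/, or /ŋ/) is licensed in coda position; onsets are limited to one consonant).
Inserting the epenthetic vowel yields /v/ → /və/, /θ/ → /θə/.

havəθəgoʒa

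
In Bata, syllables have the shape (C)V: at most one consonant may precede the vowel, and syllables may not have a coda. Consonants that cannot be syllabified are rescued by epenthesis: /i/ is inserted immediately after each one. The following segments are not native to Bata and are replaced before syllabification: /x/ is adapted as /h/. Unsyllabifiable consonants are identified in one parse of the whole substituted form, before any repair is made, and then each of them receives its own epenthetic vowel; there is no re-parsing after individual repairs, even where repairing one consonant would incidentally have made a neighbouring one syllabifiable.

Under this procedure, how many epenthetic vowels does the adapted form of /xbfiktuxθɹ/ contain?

6

After substitution the input is /hbfiktuhθɹ/.
The unsyllabifiable consonants are /h/, /b/, /k/, /h/, /θ/, /ɹ/; each receives one epenthetic vowel.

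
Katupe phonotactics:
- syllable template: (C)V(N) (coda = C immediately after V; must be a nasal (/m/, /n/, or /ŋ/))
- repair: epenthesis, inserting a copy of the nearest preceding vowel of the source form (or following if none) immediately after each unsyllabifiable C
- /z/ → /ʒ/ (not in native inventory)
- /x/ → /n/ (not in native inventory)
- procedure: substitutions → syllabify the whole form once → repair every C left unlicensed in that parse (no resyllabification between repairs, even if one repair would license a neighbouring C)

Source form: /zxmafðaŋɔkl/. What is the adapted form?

ʒanamafaðaŋɔkɔlɔ

Substitution: /z/ → /ʒ/, /x/ → /n/, giving /ʒnmafðaŋɔkl/.
Under (C)V(N), the unsyllabifiable consonants are /ʒ/, /n/, /f/, /k/, /l/ (only a nasal (/m/, /n/, or /ŋ/) is licensed in coda position; onsets are limited to one consonant).
Epenthesis after each stranded consonant: /ʒ/ → /ʒa/, /n/ → /na/, /f/ → /fa/, /k/ → /kɔ/, /l/ → /lɔ/.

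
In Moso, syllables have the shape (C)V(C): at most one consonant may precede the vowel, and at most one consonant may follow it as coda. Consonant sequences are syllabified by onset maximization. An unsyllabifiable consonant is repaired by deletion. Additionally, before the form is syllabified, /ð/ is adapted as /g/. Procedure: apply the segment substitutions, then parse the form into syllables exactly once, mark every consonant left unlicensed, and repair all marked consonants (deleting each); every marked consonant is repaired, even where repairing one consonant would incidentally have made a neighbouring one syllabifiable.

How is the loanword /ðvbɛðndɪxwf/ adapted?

bɛgdɪx

Substitution: /ð/ → /g/, giving /gvbɛgndɪxwf/.
The consonants /g/, /v/, /n/, /w/, /f/ cannot be parsed into a legal (C)V(C) syllable (at most one coda consonant is licensed; onsets are limited to one consonant).
Deletion applies to /g/, /v/, /n/, /w/, /f/.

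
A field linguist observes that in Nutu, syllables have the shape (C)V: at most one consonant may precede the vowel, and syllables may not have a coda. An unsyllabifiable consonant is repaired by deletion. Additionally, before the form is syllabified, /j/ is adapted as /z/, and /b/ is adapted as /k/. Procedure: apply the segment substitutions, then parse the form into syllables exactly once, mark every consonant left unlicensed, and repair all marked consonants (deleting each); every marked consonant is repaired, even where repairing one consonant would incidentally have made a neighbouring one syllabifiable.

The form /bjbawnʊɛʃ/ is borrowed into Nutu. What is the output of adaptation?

Substitution: /b/ → /k/, /j/ → /z/, giving /kzkawnʊɛʃ/.
The consonants /k/, /z/, /w/, /ʃ/ cannot be parsed into a legal (C)V syllable (no codas are permitted; onsets are limited to one consonant).
Each unlicensed consonant is deleted: /k/, /z/, /w/, /ʃ/.

kanʊɛ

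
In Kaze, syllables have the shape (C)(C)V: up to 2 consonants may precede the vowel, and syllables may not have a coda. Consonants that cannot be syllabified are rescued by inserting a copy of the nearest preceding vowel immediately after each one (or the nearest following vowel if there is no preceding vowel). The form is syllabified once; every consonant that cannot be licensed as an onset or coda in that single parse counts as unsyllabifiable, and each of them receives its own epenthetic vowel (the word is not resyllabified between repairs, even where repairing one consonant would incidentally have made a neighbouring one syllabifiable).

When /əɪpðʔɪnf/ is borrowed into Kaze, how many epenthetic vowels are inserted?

3

The unsyllabifiable consonants are /p/, /n/, /f/; each receives one epenthetic vowel.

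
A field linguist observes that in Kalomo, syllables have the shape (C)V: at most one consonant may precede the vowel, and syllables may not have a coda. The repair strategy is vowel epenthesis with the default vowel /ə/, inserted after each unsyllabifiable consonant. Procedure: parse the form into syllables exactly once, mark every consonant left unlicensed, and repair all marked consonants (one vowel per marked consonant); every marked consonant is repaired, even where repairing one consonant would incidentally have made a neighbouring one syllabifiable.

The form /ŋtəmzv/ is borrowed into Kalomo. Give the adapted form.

Under (C)V, the unsyllabifiable consonants are /ŋ/, /m/, /z/, /v/ (no codas are permitted; onsets are limited to one consonant).
Each unlicensed consonant becomes the onset of a new syllable: /ŋ/ → /ŋə/, /m/ → /mə/, /z/ → /zə/, /v/ → /və/.

ŋətəməzəvə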